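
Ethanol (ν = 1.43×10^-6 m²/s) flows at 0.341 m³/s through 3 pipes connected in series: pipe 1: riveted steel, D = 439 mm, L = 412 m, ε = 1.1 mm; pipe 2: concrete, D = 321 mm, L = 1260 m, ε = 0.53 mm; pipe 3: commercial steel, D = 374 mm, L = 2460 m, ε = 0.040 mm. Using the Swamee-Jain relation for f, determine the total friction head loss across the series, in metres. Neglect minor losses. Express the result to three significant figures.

Pipe 1: V = 2.253 m/s, Re = 6.92×10^5, ε/D = 0.00251, f = 0.02521, h_1 = f(L/D)V²/2g = 6.119 m
Pipe 2: V = 4.214 m/s, Re = 9.46×10^5, ε/D = 0.00165, f = 0.02258, h_2 = f(L/D)V²/2g = 80.19 m
Pipe 3: V = 3.104 m/s, Re = 8.12×10^5, ε/D = 1.07×10^-4, f = 0.01385, h_3 = f(L/D)V²/2g = 44.75 m
Series → Q common, losses add: H = Σh = 131.1 m

H ≈ 131 m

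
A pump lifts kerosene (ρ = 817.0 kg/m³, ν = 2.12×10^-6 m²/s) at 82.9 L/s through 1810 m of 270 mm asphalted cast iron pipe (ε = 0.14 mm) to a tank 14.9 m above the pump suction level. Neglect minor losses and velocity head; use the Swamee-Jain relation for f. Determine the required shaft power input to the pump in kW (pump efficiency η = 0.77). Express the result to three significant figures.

V = 4Q/(πD²) = 1.448 m/s; Re = 1.84×10^5; ε/D = 5.19×10^-4; f = 0.01917
h_f = f(L/D)V²/2g = 13.73 m
Total head H = z + h_f = 14.9 + 13.73 = 28.63 m
P_hyd = ρgQH = 817.0·9.81·0.0829·28.63 = 19.02 kW
P_shaft = P_hyd/η = 19.02/0.77 = 24.71 kW

P_shaft ≈ 24.7 kW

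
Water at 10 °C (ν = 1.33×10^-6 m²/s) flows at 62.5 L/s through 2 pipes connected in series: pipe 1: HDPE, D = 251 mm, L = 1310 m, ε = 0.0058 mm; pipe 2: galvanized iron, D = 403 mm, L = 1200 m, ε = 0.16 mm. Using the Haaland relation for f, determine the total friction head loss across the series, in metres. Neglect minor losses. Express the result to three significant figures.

Pipe 1: V = 1.263 m/s, Re = 2.38×10^5, ε/D = 2.31×10^-5, f = 0.01515, h_1 = f(L/D)V²/2g = 6.428 m
Pipe 2: V = 0.4900 m/s, Re = 1.48×10^5, ε/D = 3.97×10^-4, f = 0.01866, h_2 = f(L/D)V²/2g = 0.6800 m
Series → Q common, losses add: H = Σh = 7.108 m

H ≈ 7.11 m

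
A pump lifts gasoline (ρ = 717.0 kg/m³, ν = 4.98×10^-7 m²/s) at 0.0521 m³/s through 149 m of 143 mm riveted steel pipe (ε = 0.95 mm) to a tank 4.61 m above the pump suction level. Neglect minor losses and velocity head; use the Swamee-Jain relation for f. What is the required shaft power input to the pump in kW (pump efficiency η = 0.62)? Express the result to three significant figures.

P_shaft ≈ 13.7 kW

V = 4Q/(πD²) = 3.244 m/s; Re = 9.31×10^5; ε/D = 0.00664; f = 0.03330
h_f = f(L/D)V²/2g = 18.61 m
Total head H = z + h_f = 4.61 + 18.61 = 23.22 m
P_hyd = ρgQH = 717.0·9.81·0.0521·23.22 = 8.509 kW
P_shaft = P_hyd/η = 8.509/0.62 = 13.72 kW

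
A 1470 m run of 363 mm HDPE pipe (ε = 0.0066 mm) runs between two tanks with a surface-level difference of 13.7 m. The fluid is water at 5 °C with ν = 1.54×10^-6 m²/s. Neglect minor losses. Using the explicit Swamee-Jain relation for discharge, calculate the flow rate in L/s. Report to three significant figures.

Q ≈ 231 L/s

Swamee-Jain (Type II): Q = -0.965·√(gD⁵h_f/L)·ln[ε/(3.7D) + √(3.17ν²L/(gD³h_f))]
√(gD⁵h_f/L) = √(9.81·0.363⁵·13.7/1470) = 0.02401
ε/(3.7D) = 4.91×10^-6; √(3.17ν²L/(gD³h_f)) = 4.15×10^-5
Q = -0.965·0.02401·ln(4.638×10^-5) = 0.2312 m³/s
Check: V = 2.23 m/s, Re = 5.26×10^5, f = 0.01327, h_f = 13.7 m ≈ 13.7 m ✓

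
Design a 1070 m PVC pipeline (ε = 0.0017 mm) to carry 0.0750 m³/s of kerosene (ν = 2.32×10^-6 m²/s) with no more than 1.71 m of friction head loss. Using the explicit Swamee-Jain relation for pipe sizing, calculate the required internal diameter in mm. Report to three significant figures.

D ≈ 352 mm

Swamee-Jain (Type III): D = 0.66·[ε^1.25·(LQ²/(gh_f))^4.75 + ν·Q^9.4·(L/(gh_f))^5.2]^0.04
LQ²/(gh_f) = 0.3588; L/(gh_f) = 63.79
Term 1 = ε^1.25·(…)^4.75 = 4.72×10^-10; Term 2 = ν·Q^9.4·(…)^5.2 = 1.50×10^-7
D = 0.66·(4.72×10^-10 + 1.50×10^-7)^0.04 = 0.3521 m = 352 mm
Check: V = 0.770 m/s, Re = 1.17×10^5, f = 0.01733, h_f = 1.59 m ≈ 1.71 m ✓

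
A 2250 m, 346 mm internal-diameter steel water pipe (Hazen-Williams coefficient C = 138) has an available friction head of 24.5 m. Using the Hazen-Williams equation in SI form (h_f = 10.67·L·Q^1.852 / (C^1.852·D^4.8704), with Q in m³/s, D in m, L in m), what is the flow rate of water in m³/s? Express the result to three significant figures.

Q ≈ 0.205 m³/s

Rearranging: Q = [h_f·C^1.852·D^4.8704 / (10.67·L)]^(1/1.852)
Q = [24.5·138^1.852·0.346^4.8704 / (10.67·2250)]^0.540 = 0.2054 m³/s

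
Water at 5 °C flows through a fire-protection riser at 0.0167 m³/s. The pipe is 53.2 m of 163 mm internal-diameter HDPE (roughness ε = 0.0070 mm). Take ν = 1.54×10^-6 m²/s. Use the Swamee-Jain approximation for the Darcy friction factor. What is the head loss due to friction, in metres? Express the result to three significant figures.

V = 4Q/(πD²) = 4·0.0167/(π·0.163²) = 0.8003 m/s
Re = VD/ν = 0.8003·0.163/1.54×10^-6 = 8.47×10^4 → turbulent
ε/D = 0.0070/163 = 4.29×10^-5
Swamee-Jain: f = 0.01874
h_f = f(L/D)V²/(2g) = 0.01874·(53.2/0.163)·0.8003²/(2·9.81) = 0.1996 m

h_f ≈ 0.200 m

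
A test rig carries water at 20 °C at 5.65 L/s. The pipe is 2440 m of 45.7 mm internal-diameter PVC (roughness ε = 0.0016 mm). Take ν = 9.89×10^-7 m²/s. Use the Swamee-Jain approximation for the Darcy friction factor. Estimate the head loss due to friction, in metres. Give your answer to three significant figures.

V = 4Q/(πD²) = 4·0.00565/(π·0.0457²) = 3.444 m/s
Re = VD/ν = 3.444·0.0457/9.89×10^-7 = 1.59×10^5 → turbulent
ε/D = 0.0016/45.7 = 3.50×10^-5
Swamee-Jain: f = 0.01652
h_f = f(L/D)V²/(2g) = 0.01652·(2440/0.0457)·3.444²/(2·9.81) = 533.5 m

h_f ≈ 534 m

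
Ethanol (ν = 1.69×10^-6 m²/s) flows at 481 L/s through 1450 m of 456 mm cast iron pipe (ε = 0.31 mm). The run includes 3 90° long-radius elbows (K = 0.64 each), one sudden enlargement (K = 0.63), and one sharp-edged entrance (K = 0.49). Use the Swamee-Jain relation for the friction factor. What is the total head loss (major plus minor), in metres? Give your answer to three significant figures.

H_L ≈ 27.4 m

V = 4Q/(πD²) = 2.945 m/s; V²/2g = 0.4421 m
Re = 7.95×10^5, ε/D = 6.80×10^-4 → f = 0.01852 (Swamee-Jain)
Major: h_f = f(L/D)·V²/2g = 0.01852·3180·0.4421 = 26.04 m
Minor: ΣK = 3.04; h_m = ΣK·V²/2g = 1.344 m
Total H_L = 26.04 + 1.344 = 27.38 m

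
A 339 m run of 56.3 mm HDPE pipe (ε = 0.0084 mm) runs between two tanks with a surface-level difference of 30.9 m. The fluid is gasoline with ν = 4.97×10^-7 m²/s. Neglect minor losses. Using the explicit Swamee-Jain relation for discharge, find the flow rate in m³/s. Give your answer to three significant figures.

Swamee-Jain (Type II): Q = -0.965·√(gD⁵h_f/L)·ln[ε/(3.7D) + √(3.17ν²L/(gD³h_f))]
√(gD⁵h_f/L) = √(9.81·0.0563⁵·30.9/339) = 7.112×10^-4
ε/(3.7D) = 4.03×10^-5; √(3.17ν²L/(gD³h_f)) = 7.01×10^-5
Q = -0.965·7.112×10^-4·ln(1.104×10^-4) = 0.006253 m³/s
Check: V = 2.51 m/s, Re = 2.85×10^5, f = 0.01599, h_f = 31.0 m ≈ 30.9 m ✓

Q ≈ 0.00625 m³/s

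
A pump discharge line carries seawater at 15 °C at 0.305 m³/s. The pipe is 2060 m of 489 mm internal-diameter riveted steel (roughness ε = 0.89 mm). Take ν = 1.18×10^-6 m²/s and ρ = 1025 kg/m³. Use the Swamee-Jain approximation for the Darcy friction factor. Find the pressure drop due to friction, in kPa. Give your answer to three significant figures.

Δp ≈ 132 kPa

V = 4Q/(πD²) = 4·0.305/(π·0.489²) = 1.624 m/s
Re = VD/ν = 1.624·0.489/1.18×10^-6 = 6.73×10^5 → turbulent
ε/D = 0.89/489 = 0.00182
Swamee-Jain: f = 0.02323
h_f = f(L/D)V²/(2g) = 0.02323·(2060/0.489)·1.624²/(2·9.81) = 13.16 m
Δp = ρg·h_f = 1025·9.81·13.16 = 132.3 kPa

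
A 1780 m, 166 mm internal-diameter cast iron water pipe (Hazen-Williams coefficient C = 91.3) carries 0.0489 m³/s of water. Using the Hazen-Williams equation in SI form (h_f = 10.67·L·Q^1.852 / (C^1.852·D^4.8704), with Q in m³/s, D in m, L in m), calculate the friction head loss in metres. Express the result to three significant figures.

h_f ≈ 104 m

h_f = 10.67·1780·0.0489^1.852 / (91.3^1.852·0.166^4.8704) = 104.4 m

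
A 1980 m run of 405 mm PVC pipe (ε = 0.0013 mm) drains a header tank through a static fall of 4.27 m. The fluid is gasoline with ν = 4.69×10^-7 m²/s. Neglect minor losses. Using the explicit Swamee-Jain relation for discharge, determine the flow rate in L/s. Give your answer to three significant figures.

Q ≈ 156 L/s

Swamee-Jain (Type II): Q = -0.965·√(gD⁵h_f/L)·ln[ε/(3.7D) + √(3.17ν²L/(gD³h_f))]
√(gD⁵h_f/L) = √(9.81·0.405⁵·4.27/1980) = 0.01518
ε/(3.7D) = 8.68×10^-7; √(3.17ν²L/(gD³h_f)) = 2.23×10^-5
Q = -0.965·0.01518·ln(2.314×10^-5) = 0.1564 m³/s
Check: V = 1.21 m/s, Re = 1.05×10^6, f = 0.01160, h_f = 4.26 m ≈ 4.27 m ✓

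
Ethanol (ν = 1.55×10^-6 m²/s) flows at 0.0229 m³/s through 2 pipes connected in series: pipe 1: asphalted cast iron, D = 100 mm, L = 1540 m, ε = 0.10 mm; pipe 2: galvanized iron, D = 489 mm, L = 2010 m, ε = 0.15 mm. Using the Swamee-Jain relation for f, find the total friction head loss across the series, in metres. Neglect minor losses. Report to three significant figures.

H ≈ 142 m

Pipe 1: V = 2.916 m/s, Re = 1.88×10^5, ε/D = 0.00100, f = 0.02127, h_1 = f(L/D)V²/2g = 141.9 m
Pipe 2: V = 0.1219 m/s, Re = 3.85×10^4, ε/D = 3.07×10^-4, f = 0.02308, h_2 = f(L/D)V²/2g = 0.07190 m
Series → Q common, losses add: H = Σh = 142.0 m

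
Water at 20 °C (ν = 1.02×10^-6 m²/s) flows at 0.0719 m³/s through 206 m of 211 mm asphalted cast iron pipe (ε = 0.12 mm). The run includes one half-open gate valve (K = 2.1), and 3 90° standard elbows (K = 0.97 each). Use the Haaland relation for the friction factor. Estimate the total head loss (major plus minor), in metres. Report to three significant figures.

V = 4Q/(πD²) = 2.056 m/s; V²/2g = 0.2155 m
Re = 4.25×10^5, ε/D = 5.69×10^-4 → f = 0.01813 (Haaland)
Major: h_f = f(L/D)·V²/2g = 0.01813·976.3·0.2155 = 3.814 m
Minor: ΣK = 5.01; h_m = ΣK·V²/2g = 1.080 m
Total H_L = 3.814 + 1.080 = 4.893 m

H_L ≈ 4.89 m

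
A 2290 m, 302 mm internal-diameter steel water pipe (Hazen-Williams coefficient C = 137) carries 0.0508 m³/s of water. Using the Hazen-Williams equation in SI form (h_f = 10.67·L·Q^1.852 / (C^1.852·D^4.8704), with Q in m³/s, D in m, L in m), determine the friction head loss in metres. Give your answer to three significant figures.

h_f = 10.67·2290·0.0508^1.852 / (137^1.852·0.302^4.8704) = 3.687 m

h_f ≈ 3.69 m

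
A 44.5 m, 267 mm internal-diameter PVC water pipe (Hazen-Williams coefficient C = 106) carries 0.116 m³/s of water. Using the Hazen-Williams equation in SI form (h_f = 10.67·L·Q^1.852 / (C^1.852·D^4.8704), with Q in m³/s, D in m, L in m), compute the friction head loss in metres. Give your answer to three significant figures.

h_f = 10.67·44.5·0.116^1.852 / (106^1.852·0.267^4.8704) = 0.9686 m

h_f ≈ 0.969 m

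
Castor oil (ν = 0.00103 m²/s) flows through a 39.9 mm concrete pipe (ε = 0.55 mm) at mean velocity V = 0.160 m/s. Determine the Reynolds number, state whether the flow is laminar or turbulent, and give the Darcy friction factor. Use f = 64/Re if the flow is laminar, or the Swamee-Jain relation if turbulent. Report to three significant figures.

Re ≈ 6.20; laminar; f = 64/Re ≈ 10.3

Re = VD/ν = 0.1600·0.0399/0.00103 = 6.20
Re < 2300 → laminar → f = 64/Re = 10.33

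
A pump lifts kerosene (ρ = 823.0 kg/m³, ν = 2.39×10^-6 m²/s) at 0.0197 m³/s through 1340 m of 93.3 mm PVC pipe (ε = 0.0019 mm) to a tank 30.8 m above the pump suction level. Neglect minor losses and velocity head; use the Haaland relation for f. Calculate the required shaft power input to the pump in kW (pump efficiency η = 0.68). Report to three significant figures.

P_shaft ≈ 32.1 kW

V = 4Q/(πD²) = 2.881 m/s; Re = 1.12×10^5; ε/D = 2.04×10^-5; f = 0.01748
h_f = f(L/D)V²/2g = 106.2 m
Total head H = z + h_f = 30.8 + 106.2 = 137.0 m
P_hyd = ρgQH = 823.0·9.81·0.0197·137.0 = 21.80 kW
P_shaft = P_hyd/η = 21.80/0.68 = 32.05 kW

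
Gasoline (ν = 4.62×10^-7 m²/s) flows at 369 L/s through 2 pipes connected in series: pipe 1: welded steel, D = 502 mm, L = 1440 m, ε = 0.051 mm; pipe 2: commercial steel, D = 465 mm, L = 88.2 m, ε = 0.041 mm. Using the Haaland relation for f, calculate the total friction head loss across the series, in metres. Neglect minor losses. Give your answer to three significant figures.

H ≈ 7.05 m

Pipe 1: V = 1.864 m/s, Re = 2.03×10^6, ε/D = 1.02×10^-4, f = 0.01276, h_1 = f(L/D)V²/2g = 6.483 m
Pipe 2: V = 2.173 m/s, Re = 2.19×10^6, ε/D = 8.82×10^-5, f = 0.01246, h_2 = f(L/D)V²/2g = 0.5687 m
Series → Q common, losses add: H = Σh = 7.051 m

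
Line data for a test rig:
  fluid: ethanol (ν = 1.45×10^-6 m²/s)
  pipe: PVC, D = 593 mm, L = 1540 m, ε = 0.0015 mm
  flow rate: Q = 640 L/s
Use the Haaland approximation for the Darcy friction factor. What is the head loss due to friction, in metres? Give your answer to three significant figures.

h_f ≈ 8.34 m

V = 4Q/(πD²) = 4·0.640/(π·0.593²) = 2.317 m/s
Re = VD/ν = 2.317·0.593/1.45×10^-6 = 9.48×10^5 → turbulent
ε/D = 0.0015/593 = 2.53×10^-6
Haaland: f = 0.01173
h_f = f(L/D)V²/(2g) = 0.01173·(1540/0.593)·2.317²/(2·9.81) = 8.338 m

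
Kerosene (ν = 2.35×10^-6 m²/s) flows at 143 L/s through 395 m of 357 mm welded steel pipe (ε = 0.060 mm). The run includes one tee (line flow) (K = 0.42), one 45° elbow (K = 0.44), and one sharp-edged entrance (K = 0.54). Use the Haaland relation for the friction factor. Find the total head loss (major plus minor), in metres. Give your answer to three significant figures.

H_L ≈ 2.04 m

V = 4Q/(πD²) = 1.429 m/s; V²/2g = 0.1040 m
Re = 2.17×10^5, ε/D = 1.68×10^-4 → f = 0.01647 (Haaland)
Major: h_f = f(L/D)·V²/2g = 0.01647·1106·0.1040 = 1.896 m
Minor: ΣK = 1.40; h_m = ΣK·V²/2g = 0.1456 m
Total H_L = 1.896 + 0.1456 = 2.041 m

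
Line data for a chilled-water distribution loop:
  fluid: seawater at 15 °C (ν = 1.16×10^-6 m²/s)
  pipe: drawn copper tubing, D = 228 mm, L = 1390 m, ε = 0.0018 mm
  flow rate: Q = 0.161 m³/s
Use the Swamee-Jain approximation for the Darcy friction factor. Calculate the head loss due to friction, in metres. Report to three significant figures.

h_f ≈ 59.4 m

V = 4Q/(πD²) = 4·0.161/(π·0.228²) = 3.943 m/s
Re = VD/ν = 3.943·0.228/1.16×10^-6 = 7.75×10^5 → turbulent
ε/D = 0.0018/228 = 7.89×10^-6
Swamee-Jain: f = 0.01229
h_f = f(L/D)V²/(2g) = 0.01229·(1390/0.228)·3.943²/(2·9.81) = 59.38 m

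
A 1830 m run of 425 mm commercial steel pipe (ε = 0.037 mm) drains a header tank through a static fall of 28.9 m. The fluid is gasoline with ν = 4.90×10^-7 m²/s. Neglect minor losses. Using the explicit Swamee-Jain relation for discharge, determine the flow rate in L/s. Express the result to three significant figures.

Q ≈ 464 L/s

Swamee-Jain (Type II): Q = -0.965·√(gD⁵h_f/L)·ln[ε/(3.7D) + √(3.17ν²L/(gD³h_f))]
√(gD⁵h_f/L) = √(9.81·0.425⁵·28.9/1830) = 0.04635
ε/(3.7D) = 2.35×10^-5; √(3.17ν²L/(gD³h_f)) = 8.00×10^-6
Q = -0.965·0.04635·ln(3.153×10^-5) = 0.4636 m³/s
Check: V = 3.27 m/s, Re = 2.83×10^6, f = 0.01241, h_f = 29.1 m ≈ 28.9 m ✓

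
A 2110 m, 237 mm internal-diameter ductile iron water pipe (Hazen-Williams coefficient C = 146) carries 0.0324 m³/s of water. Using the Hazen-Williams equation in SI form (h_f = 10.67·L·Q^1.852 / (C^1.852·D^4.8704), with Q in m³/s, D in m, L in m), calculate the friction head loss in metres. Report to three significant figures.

h_f = 10.67·2110·0.0324^1.852 / (146^1.852·0.237^4.8704) = 4.274 m

h_f ≈ 4.27 m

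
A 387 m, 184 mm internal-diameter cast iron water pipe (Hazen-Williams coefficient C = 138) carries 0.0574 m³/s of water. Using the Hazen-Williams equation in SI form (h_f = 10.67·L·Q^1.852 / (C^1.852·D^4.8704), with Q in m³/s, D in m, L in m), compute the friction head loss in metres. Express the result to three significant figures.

h_f = 10.67·387·0.0574^1.852 / (138^1.852·0.184^4.8704) = 8.609 m

h_f ≈ 8.61 m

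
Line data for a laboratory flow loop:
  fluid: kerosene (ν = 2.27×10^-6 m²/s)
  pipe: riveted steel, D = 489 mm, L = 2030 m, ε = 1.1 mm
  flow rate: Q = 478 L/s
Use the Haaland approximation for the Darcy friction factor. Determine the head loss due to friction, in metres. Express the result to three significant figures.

h_f ≈ 33.6 m

V = 4Q/(πD²) = 4·0.478/(π·0.489²) = 2.545 m/s
Re = VD/ν = 2.545·0.489/2.27×10^-6 = 5.48×10^5 → turbulent
ε/D = 1.1/489 = 0.00225
Haaland: f = 0.02449
h_f = f(L/D)V²/(2g) = 0.02449·(2030/0.489)·2.545²/(2·9.81) = 33.57 m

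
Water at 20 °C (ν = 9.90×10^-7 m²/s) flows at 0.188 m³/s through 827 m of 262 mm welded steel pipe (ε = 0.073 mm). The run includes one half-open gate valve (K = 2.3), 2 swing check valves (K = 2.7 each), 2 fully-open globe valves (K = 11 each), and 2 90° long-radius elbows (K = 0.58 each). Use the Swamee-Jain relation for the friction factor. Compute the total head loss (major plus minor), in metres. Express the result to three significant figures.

H_L ≈ 49.7 m

V = 4Q/(πD²) = 3.487 m/s; V²/2g = 0.6198 m
Re = 9.23×10^5, ε/D = 2.79×10^-4 → f = 0.01562 (Swamee-Jain)
Major: h_f = f(L/D)·V²/2g = 0.01562·3156·0.6198 = 30.56 m
Minor: ΣK = 30.9; h_m = ΣK·V²/2g = 19.13 m
Total H_L = 30.56 + 19.13 = 49.68 m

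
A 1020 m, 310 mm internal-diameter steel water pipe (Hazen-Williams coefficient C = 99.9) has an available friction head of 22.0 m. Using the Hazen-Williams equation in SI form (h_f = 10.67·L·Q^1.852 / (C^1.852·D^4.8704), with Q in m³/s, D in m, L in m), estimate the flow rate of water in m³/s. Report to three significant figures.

Q ≈ 0.161 m³/s

Rearranging: Q = [h_f·C^1.852·D^4.8704 / (10.67·L)]^(1/1.852)
Q = [22.0·99.9^1.852·0.310^4.8704 / (10.67·1020)]^0.540 = 0.1611 m³/s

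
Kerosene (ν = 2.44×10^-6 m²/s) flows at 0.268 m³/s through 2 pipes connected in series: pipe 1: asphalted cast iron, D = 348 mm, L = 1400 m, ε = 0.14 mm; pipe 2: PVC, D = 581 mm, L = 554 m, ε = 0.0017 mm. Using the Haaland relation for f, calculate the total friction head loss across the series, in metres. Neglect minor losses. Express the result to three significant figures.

Pipe 1: V = 2.818 m/s, Re = 4.02×10^5, ε/D = 4.02×10^-4, f = 0.01714, h_1 = f(L/D)V²/2g = 27.89 m
Pipe 2: V = 1.011 m/s, Re = 2.41×10^5, ε/D = 2.93×10^-6, f = 0.01497, h_2 = f(L/D)V²/2g = 0.7436 m
Series → Q common, losses add: H = Σh = 28.64 m

H ≈ 28.6 m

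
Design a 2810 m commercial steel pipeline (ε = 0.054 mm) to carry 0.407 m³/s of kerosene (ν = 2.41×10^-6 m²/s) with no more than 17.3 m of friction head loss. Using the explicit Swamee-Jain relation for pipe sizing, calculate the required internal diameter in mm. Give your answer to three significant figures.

Swamee-Jain (Type III): D = 0.66·[ε^1.25·(LQ²/(gh_f))^4.75 + ν·Q^9.4·(L/(gh_f))^5.2]^0.04
LQ²/(gh_f) = 2.743; L/(gh_f) = 16.56
Term 1 = ε^1.25·(…)^4.75 = 5.58×10^-4; Term 2 = ν·Q^9.4·(…)^5.2 = 0.00112
D = 0.66·(5.58×10^-4 + 0.00112)^0.04 = 0.5112 m = 511 mm
Check: V = 1.98 m/s, Re = 4.21×10^5, f = 0.01483, h_f = 16.3 m ≈ 17.3 m ✓

D ≈ 511 mm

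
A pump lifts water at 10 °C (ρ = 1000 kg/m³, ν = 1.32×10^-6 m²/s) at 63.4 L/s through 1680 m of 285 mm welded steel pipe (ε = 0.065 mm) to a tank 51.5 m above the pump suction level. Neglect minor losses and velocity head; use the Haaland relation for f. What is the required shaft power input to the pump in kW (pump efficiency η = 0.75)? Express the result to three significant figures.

P_shaft ≈ 46.9 kW

V = 4Q/(πD²) = 0.9938 m/s; Re = 2.15×10^5; ε/D = 2.28×10^-4; f = 0.01691
h_f = f(L/D)V²/2g = 5.017 m
Total head H = z + h_f = 51.5 + 5.017 = 56.52 m
P_hyd = ρgQH = 1000·9.81·0.0634·56.52 = 35.15 kW
P_shaft = P_hyd/η = 35.15/0.75 = 46.87 kW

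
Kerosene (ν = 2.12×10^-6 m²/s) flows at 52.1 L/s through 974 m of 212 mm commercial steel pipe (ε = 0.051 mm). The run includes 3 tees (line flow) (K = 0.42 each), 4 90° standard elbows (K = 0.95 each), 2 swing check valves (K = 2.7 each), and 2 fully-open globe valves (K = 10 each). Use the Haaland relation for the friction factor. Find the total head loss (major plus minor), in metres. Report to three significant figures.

H_L ≈ 12.5 m

V = 4Q/(πD²) = 1.476 m/s; V²/2g = 0.1110 m
Re = 1.48×10^5, ε/D = 2.41×10^-4 → f = 0.01784 (Haaland)
Major: h_f = f(L/D)·V²/2g = 0.01784·4594·0.1110 = 9.100 m
Minor: ΣK = 30.5; h_m = ΣK·V²/2g = 3.382 m
Total H_L = 9.100 + 3.382 = 12.48 m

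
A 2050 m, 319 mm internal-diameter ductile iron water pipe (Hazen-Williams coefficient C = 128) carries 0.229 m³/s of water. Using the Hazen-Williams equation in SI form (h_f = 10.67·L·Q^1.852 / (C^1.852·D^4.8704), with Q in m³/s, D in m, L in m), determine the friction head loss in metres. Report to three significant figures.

h_f ≈ 46.6 m

h_f = 10.67·2050·0.229^1.852 / (128^1.852·0.319^4.8704) = 46.61 m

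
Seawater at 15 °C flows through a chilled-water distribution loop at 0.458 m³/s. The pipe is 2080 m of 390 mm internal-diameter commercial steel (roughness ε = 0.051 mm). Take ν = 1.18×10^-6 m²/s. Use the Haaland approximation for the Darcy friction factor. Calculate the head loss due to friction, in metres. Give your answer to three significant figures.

h_f ≈ 54.1 m

V = 4Q/(πD²) = 4·0.458/(π·0.390²) = 3.834 m/s
Re = VD/ν = 3.834·0.390/1.18×10^-6 = 1.27×10^6 → turbulent
ε/D = 0.051/390 = 1.31×10^-4
Haaland: f = 0.01355
h_f = f(L/D)V²/(2g) = 0.01355·(2080/0.390)·3.834²/(2·9.81) = 54.15 m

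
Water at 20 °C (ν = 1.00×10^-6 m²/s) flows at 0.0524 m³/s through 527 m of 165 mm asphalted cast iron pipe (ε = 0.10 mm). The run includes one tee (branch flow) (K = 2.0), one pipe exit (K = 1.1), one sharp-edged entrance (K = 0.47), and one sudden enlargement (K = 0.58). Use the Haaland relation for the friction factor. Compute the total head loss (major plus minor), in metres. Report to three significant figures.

V = 4Q/(πD²) = 2.451 m/s; V²/2g = 0.3061 m
Re = 4.04×10^5, ε/D = 6.06×10^-4 → f = 0.01838 (Haaland)
Major: h_f = f(L/D)·V²/2g = 0.01838·3194·0.3061 = 17.97 m
Minor: ΣK = 4.15; h_m = ΣK·V²/2g = 1.270 m
Total H_L = 17.97 + 1.270 = 19.24 m

H_L ≈ 19.2 m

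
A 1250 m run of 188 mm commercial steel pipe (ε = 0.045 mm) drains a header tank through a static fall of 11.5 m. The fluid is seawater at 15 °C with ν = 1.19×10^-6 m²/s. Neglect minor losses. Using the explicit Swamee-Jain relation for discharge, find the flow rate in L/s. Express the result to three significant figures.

Q ≈ 39.1 L/s

Swamee-Jain (Type II): Q = -0.965·√(gD⁵h_f/L)·ln[ε/(3.7D) + √(3.17ν²L/(gD³h_f))]
√(gD⁵h_f/L) = √(9.81·0.188⁵·11.5/1250) = 0.004604
ε/(3.7D) = 6.47×10^-5; √(3.17ν²L/(gD³h_f)) = 8.65×10^-5
Q = -0.965·0.004604·ln(1.512×10^-4) = 0.03908 m³/s
Check: V = 1.41 m/s, Re = 2.22×10^5, f = 0.01718, h_f = 11.5 m ≈ 11.5 m ✓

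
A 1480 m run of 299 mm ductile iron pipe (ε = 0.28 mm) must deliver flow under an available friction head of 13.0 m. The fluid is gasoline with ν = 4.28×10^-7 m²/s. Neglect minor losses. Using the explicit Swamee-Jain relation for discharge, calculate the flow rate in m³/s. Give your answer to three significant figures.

Q ≈ 0.114 m³/s

Swamee-Jain (Type II): Q = -0.965·√(gD⁵h_f/L)·ln[ε/(3.7D) + √(3.17ν²L/(gD³h_f))]
√(gD⁵h_f/L) = √(9.81·0.299⁵·13.0/1480) = 0.01435
ε/(3.7D) = 2.53×10^-4; √(3.17ν²L/(gD³h_f)) = 1.59×10^-5
Q = -0.965·0.01435·ln(2.690×10^-4) = 0.1138 m³/s
Check: V = 1.62 m/s, Re = 1.13×10^6, f = 0.01969, h_f = 13.1 m ≈ 13.0 m ✓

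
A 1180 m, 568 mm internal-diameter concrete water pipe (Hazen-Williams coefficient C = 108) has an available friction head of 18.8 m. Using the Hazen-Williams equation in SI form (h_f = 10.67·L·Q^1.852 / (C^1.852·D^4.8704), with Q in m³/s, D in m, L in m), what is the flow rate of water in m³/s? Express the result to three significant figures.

Rearranging: Q = [h_f·C^1.852·D^4.8704 / (10.67·L)]^(1/1.852)
Q = [18.8·108^1.852·0.568^4.8704 / (10.67·1180)]^0.540 = 0.7270 m³/s

Q ≈ 0.727 m³/s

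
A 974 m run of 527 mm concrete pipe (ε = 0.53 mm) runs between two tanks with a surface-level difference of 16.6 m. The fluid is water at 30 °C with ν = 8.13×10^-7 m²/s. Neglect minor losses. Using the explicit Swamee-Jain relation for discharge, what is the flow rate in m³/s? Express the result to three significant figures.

Swamee-Jain (Type II): Q = -0.965·√(gD⁵h_f/L)·ln[ε/(3.7D) + √(3.17ν²L/(gD³h_f))]
√(gD⁵h_f/L) = √(9.81·0.527⁵·16.6/974) = 0.08244
ε/(3.7D) = 2.72×10^-4; √(3.17ν²L/(gD³h_f)) = 9.25×10^-6
Q = -0.965·0.08244·ln(2.811×10^-4) = 0.6505 m³/s
Check: V = 2.98 m/s, Re = 1.93×10^6, f = 0.01988, h_f = 16.7 m ≈ 16.6 m ✓

Q ≈ 0.651 m³/s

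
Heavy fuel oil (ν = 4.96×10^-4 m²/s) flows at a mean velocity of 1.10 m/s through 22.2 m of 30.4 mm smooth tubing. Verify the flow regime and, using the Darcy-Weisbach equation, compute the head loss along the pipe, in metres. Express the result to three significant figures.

Re = VD/ν = 1.10·0.03040/4.96×10^-4 = 67.4 → laminar (Re < 2300)
f = 64/Re = 0.9493
h_f = f(L/D)V²/(2g) = 0.9493·(22.2/0.03040)·1.10²/(2·9.81) = 42.75 m

h_f ≈ 42.8 m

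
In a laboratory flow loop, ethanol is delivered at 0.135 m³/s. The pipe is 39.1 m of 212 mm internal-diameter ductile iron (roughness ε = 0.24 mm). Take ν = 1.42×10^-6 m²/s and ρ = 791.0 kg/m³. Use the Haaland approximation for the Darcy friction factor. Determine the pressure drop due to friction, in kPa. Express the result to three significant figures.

V = 4Q/(πD²) = 4·0.135/(π·0.212²) = 3.824 m/s
Re = VD/ν = 3.824·0.212/1.42×10^-6 = 5.71×10^5 → turbulent
ε/D = 0.24/212 = 0.00113
Haaland: f = 0.02070
h_f = f(L/D)V²/(2g) = 0.02070·(39.1/0.212)·3.824²/(2·9.81) = 2.847 m
Δp = ρg·h_f = 791.0·9.81·2.847 = 22.09 kPa

Δp ≈ 22.1 kPa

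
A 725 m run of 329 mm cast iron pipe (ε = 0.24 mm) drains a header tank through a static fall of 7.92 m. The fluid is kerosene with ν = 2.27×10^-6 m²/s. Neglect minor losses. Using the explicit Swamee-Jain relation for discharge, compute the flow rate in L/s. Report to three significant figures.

Swamee-Jain (Type II): Q = -0.965·√(gD⁵h_f/L)·ln[ε/(3.7D) + √(3.17ν²L/(gD³h_f))]
√(gD⁵h_f/L) = √(9.81·0.329⁵·7.92/725) = 0.02032
ε/(3.7D) = 1.97×10^-4; √(3.17ν²L/(gD³h_f)) = 6.54×10^-5
Q = -0.965·0.02032·ln(2.626×10^-4) = 0.1617 m³/s
Check: V = 1.90 m/s, Re = 2.76×10^5, f = 0.01963, h_f = 7.98 m ≈ 7.92 m ✓

Q ≈ 162 L/s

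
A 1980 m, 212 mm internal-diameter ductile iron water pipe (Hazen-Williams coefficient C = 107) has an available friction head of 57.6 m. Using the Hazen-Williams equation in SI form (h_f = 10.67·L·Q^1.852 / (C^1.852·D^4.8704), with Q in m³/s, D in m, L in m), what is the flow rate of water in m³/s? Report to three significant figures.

Q ≈ 0.0747 m³/s

Rearranging: Q = [h_f·C^1.852·D^4.8704 / (10.67·L)]^(1/1.852)
Q = [57.6·107^1.852·0.212^4.8704 / (10.67·1980)]^0.540 = 0.07466 m³/s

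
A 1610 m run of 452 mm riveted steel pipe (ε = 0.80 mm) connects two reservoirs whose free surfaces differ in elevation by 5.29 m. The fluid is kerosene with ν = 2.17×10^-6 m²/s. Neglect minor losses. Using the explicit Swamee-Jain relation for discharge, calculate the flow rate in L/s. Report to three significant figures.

Swamee-Jain (Type II): Q = -0.965·√(gD⁵h_f/L)·ln[ε/(3.7D) + √(3.17ν²L/(gD³h_f))]
√(gD⁵h_f/L) = √(9.81·0.452⁵·5.29/1610) = 0.02466
ε/(3.7D) = 4.78×10^-4; √(3.17ν²L/(gD³h_f)) = 7.08×10^-5
Q = -0.965·0.02466·ln(5.492×10^-4) = 0.1786 m³/s
Check: V = 1.11 m/s, Re = 2.32×10^5, f = 0.02368, h_f = 5.33 m ≈ 5.29 m ✓

Q ≈ 179 L/s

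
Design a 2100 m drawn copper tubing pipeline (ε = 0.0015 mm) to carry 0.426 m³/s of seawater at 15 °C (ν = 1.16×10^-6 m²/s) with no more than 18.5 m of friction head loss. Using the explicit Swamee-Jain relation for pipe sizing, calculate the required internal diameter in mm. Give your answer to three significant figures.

Swamee-Jain (Type III): D = 0.66·[ε^1.25·(LQ²/(gh_f))^4.75 + ν·Q^9.4·(L/(gh_f))^5.2]^0.04
LQ²/(gh_f) = 2.100; L/(gh_f) = 11.57
Term 1 = ε^1.25·(…)^4.75 = 1.78×10^-6; Term 2 = ν·Q^9.4·(…)^5.2 = 1.29×10^-4
D = 0.66·(1.78×10^-6 + 1.29×10^-4)^0.04 = 0.4615 m = 462 mm
Check: V = 2.55 m/s, Re = 1.01×10^6, f = 0.01166, h_f = 17.5 m ≈ 18.5 m ✓

D ≈ 462 mm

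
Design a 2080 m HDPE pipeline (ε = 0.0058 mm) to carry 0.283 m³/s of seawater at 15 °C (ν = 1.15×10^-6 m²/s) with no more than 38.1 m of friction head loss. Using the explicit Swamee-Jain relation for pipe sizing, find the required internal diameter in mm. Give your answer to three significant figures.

D ≈ 341 mm

Swamee-Jain (Type III): D = 0.66·[ε^1.25·(LQ²/(gh_f))^4.75 + ν·Q^9.4·(L/(gh_f))^5.2]^0.04
LQ²/(gh_f) = 0.4457; L/(gh_f) = 5.565
Term 1 = ε^1.25·(…)^4.75 = 6.13×10^-9; Term 2 = ν·Q^9.4·(…)^5.2 = 6.08×10^-8
D = 0.66·(6.13×10^-9 + 6.08×10^-8)^0.04 = 0.3409 m = 341 mm
Check: V = 3.10 m/s, Re = 9.19×10^5, f = 0.01216, h_f = 36.4 m ≈ 38.1 m ✓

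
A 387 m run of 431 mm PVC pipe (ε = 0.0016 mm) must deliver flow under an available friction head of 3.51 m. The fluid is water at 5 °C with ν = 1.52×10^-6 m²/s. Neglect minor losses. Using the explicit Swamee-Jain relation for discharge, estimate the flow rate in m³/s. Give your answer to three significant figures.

Swamee-Jain (Type II): Q = -0.965·√(gD⁵h_f/L)·ln[ε/(3.7D) + √(3.17ν²L/(gD³h_f))]
√(gD⁵h_f/L) = √(9.81·0.431⁵·3.51/387) = 0.03638
ε/(3.7D) = 1.00×10^-6; √(3.17ν²L/(gD³h_f)) = 3.21×10^-5
Q = -0.965·0.03638·ln(3.307×10^-5) = 0.3622 m³/s
Check: V = 2.48 m/s, Re = 7.04×10^5, f = 0.01240, h_f = 3.50 m ≈ 3.51 m ✓

Q ≈ 0.362 m³/s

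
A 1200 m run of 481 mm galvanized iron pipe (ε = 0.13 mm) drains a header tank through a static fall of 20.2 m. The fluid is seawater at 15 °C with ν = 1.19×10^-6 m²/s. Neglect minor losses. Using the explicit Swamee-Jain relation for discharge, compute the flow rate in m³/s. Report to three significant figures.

Swamee-Jain (Type II): Q = -0.965·√(gD⁵h_f/L)·ln[ε/(3.7D) + √(3.17ν²L/(gD³h_f))]
√(gD⁵h_f/L) = √(9.81·0.481⁵·20.2/1200) = 0.06521
ε/(3.7D) = 7.30×10^-5; √(3.17ν²L/(gD³h_f)) = 1.56×10^-5
Q = -0.965·0.06521·ln(8.868×10^-5) = 0.5871 m³/s
Check: V = 3.23 m/s, Re = 1.31×10^6, f = 0.01531, h_f = 20.3 m ≈ 20.2 m ✓

Q ≈ 0.587 m³/s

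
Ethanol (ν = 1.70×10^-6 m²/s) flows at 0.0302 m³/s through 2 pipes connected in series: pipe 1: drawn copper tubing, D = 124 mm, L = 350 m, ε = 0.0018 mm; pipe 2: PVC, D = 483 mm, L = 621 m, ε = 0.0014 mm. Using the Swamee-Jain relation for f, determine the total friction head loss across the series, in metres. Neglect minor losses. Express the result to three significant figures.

H ≈ 14.4 m

Pipe 1: V = 2.501 m/s, Re = 1.82×10^5, ε/D = 1.45×10^-5, f = 0.01594, h_1 = f(L/D)V²/2g = 14.34 m
Pipe 2: V = 0.1648 m/s, Re = 4.68×10^4, ε/D = 2.90×10^-6, f = 0.02108, h_2 = f(L/D)V²/2g = 0.03753 m
Series → Q common, losses add: H = Σh = 14.38 m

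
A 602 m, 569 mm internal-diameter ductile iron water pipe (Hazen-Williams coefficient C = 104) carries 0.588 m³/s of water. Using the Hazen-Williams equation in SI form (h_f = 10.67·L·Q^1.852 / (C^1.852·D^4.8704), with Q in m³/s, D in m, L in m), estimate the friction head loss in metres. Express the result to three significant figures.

h_f = 10.67·602·0.588^1.852 / (104^1.852·0.569^4.8704) = 6.883 m

h_f ≈ 6.88 m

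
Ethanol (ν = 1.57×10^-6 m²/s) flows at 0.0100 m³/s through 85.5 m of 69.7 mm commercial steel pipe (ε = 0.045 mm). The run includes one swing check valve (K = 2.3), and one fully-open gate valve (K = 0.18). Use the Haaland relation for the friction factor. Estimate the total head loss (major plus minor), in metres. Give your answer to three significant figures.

H_L ≈ 9.59 m

V = 4Q/(πD²) = 2.621 m/s; V²/2g = 0.3501 m
Re = 1.16×10^5, ε/D = 6.46×10^-4 → f = 0.02032 (Haaland)
Major: h_f = f(L/D)·V²/2g = 0.02032·1227·0.3501 = 8.726 m
Minor: ΣK = 2.48; h_m = ΣK·V²/2g = 0.8682 m
Total H_L = 8.726 + 0.8682 = 9.595 m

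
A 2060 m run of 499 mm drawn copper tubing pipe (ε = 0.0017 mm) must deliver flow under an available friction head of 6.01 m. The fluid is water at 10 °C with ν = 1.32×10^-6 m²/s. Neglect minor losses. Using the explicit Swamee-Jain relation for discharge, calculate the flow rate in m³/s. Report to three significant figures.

Swamee-Jain (Type II): Q = -0.965·√(gD⁵h_f/L)·ln[ε/(3.7D) + √(3.17ν²L/(gD³h_f))]
√(gD⁵h_f/L) = √(9.81·0.499⁵·6.01/2060) = 0.02976
ε/(3.7D) = 9.21×10^-7; √(3.17ν²L/(gD³h_f)) = 3.94×10^-5
Q = -0.965·0.02976·ln(4.033×10^-5) = 0.2906 m³/s
Check: V = 1.49 m/s, Re = 5.62×10^5, f = 0.01288, h_f = 5.98 m ≈ 6.01 m ✓

Q ≈ 0.291 m³/s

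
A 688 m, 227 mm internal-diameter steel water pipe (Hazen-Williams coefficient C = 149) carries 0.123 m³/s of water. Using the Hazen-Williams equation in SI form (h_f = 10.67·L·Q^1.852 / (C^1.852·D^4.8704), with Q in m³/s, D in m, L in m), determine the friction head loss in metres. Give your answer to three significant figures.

h_f ≈ 19.6 m

h_f = 10.67·688·0.123^1.852 / (149^1.852·0.227^4.8704) = 19.59 m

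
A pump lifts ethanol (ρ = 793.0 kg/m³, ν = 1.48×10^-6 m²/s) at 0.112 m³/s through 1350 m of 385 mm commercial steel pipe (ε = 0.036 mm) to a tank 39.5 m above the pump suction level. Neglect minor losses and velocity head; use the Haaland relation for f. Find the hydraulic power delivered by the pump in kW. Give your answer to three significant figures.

V = 4Q/(πD²) = 0.9621 m/s; Re = 2.50×10^5; ε/D = 9.35×10^-5; f = 0.01558
h_f = f(L/D)V²/2g = 2.578 m
Total head H = z + h_f = 39.5 + 2.578 = 42.08 m
P_hyd = ρgQH = 793.0·9.81·0.112·42.08 = 36.66 kW

P_hyd ≈ 36.7 kW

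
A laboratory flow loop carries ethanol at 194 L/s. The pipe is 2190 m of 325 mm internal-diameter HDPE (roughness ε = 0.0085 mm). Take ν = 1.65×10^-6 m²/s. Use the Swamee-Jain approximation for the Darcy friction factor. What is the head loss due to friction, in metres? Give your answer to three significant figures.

h_f ≈ 25.7 m

V = 4Q/(πD²) = 4·0.194/(π·0.325²) = 2.339 m/s
Re = VD/ν = 2.339·0.325/1.65×10^-6 = 4.61×10^5 → turbulent
ε/D = 0.0085/325 = 2.62×10^-5
Swamee-Jain: f = 0.01367
h_f = f(L/D)V²/(2g) = 0.01367·(2190/0.325)·2.339²/(2·9.81) = 25.68 m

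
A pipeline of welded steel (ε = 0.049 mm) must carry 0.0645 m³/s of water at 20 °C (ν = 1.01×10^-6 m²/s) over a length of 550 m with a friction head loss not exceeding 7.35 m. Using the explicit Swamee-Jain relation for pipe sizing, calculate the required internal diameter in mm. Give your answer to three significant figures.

D ≈ 214 mm

Swamee-Jain (Type III): D = 0.66·[ε^1.25·(LQ²/(gh_f))^4.75 + ν·Q^9.4·(L/(gh_f))^5.2]^0.04
LQ²/(gh_f) = 0.03173; L/(gh_f) = 7.628
Term 1 = ε^1.25·(…)^4.75 = 3.13×10^-13; Term 2 = ν·Q^9.4·(…)^5.2 = 2.53×10^-13
D = 0.66·(3.13×10^-13 + 2.53×10^-13)^0.04 = 0.2136 m = 214 mm
Check: V = 1.80 m/s, Re = 3.81×10^5, f = 0.01616, h_f = 6.87 m ≈ 7.35 m ✓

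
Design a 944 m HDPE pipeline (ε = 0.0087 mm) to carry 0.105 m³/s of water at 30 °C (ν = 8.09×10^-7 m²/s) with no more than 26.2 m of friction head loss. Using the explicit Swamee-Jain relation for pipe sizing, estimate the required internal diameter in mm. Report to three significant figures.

D ≈ 213 mm

Swamee-Jain (Type III): D = 0.66·[ε^1.25·(LQ²/(gh_f))^4.75 + ν·Q^9.4·(L/(gh_f))^5.2]^0.04
LQ²/(gh_f) = 0.04049; L/(gh_f) = 3.673
Term 1 = ε^1.25·(…)^4.75 = 1.15×10^-13; Term 2 = ν·Q^9.4·(…)^5.2 = 4.42×10^-13
D = 0.66·(1.15×10^-13 + 4.42×10^-13)^0.04 = 0.2135 m = 213 mm
Check: V = 2.93 m/s, Re = 7.74×10^5, f = 0.01291, h_f = 25.0 m ≈ 26.2 m ✓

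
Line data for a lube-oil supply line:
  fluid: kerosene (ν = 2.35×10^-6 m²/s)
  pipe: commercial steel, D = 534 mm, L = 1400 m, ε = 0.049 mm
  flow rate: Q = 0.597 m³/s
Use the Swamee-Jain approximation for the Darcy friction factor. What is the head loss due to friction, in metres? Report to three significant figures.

V = 4Q/(πD²) = 4·0.597/(π·0.534²) = 2.666 m/s
Re = VD/ν = 2.666·0.534/2.35×10^-6 = 6.06×10^5 → turbulent
ε/D = 0.049/534 = 9.18×10^-5
Swamee-Jain: f = 0.01406
h_f = f(L/D)V²/(2g) = 0.01406·(1400/0.534)·2.666²/(2·9.81) = 13.35 m

h_f ≈ 13.3 m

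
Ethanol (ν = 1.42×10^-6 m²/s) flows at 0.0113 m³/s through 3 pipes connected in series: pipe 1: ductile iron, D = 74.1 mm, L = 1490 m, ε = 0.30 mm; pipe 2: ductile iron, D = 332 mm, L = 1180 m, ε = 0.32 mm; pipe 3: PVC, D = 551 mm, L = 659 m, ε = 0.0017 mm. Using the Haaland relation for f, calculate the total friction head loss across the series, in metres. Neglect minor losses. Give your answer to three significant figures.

H ≈ 206 m

Pipe 1: V = 2.620 m/s, Re = 1.37×10^5, ε/D = 0.00405, f = 0.02929, h_1 = f(L/D)V²/2g = 206.1 m
Pipe 2: V = 0.1305 m/s, Re = 3.05×10^4, ε/D = 9.64×10^-4, f = 0.02549, h_2 = f(L/D)V²/2g = 0.07867 m
Pipe 3: V = 0.04739 m/s, Re = 1.84×10^4, ε/D = 3.09×10^-6, f = 0.02630, h_3 = f(L/D)V²/2g = 0.003601 m
Series → Q common, losses add: H = Σh = 206.2 m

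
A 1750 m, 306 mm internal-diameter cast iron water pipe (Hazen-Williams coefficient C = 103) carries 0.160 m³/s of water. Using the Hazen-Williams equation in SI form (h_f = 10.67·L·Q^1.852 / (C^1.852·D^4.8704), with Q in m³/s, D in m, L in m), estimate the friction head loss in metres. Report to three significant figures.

h_f = 10.67·1750·0.160^1.852 / (103^1.852·0.306^4.8704) = 37.51 m

h_f ≈ 37.5 m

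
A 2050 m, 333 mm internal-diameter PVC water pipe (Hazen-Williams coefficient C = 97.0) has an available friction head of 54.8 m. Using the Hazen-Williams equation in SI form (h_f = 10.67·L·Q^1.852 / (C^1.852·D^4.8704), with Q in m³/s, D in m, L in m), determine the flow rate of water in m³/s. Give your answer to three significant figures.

Rearranging: Q = [h_f·C^1.852·D^4.8704 / (10.67·L)]^(1/1.852)
Q = [54.8·97.0^1.852·0.333^4.8704 / (10.67·2050)]^0.540 = 0.2120 m³/s

Q ≈ 0.212 m³/s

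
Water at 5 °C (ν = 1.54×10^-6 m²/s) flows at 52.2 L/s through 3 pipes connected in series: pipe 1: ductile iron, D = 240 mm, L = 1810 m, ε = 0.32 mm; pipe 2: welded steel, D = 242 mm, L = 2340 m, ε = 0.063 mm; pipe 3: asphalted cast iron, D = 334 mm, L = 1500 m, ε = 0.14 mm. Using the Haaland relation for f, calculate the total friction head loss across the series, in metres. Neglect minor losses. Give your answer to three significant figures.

Pipe 1: V = 1.154 m/s, Re = 1.80×10^5, ε/D = 0.00133, f = 0.02226, h_1 = f(L/D)V²/2g = 11.39 m
Pipe 2: V = 1.135 m/s, Re = 1.78×10^5, ε/D = 2.60×10^-4, f = 0.01751, h_2 = f(L/D)V²/2g = 11.11 m
Pipe 3: V = 0.5958 m/s, Re = 1.29×10^5, ε/D = 4.19×10^-4, f = 0.01908, h_3 = f(L/D)V²/2g = 1.550 m
Series → Q common, losses add: H = Σh = 24.06 m

H ≈ 24.1 m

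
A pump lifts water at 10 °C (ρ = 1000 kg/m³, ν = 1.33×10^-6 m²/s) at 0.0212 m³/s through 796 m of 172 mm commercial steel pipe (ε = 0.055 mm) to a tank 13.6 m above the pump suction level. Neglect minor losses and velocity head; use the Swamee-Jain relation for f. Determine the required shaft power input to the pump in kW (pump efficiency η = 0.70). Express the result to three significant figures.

V = 4Q/(πD²) = 0.9124 m/s; Re = 1.18×10^5; ε/D = 3.20×10^-4; f = 0.01913
h_f = f(L/D)V²/2g = 3.757 m
Total head H = z + h_f = 13.6 + 3.757 = 17.36 m
P_hyd = ρgQH = 1000·9.81·0.0212·17.36 = 3.610 kW
P_shaft = P_hyd/η = 3.610/0.70 = 5.157 kW

P_shaft ≈ 5.16 kW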